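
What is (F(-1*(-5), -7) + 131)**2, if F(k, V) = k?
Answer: 18496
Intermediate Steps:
(F(-1*(-5), -7) + 131)**2 = (-1*(-5) + 131)**2 = (5 + 131)**2 = 136**2 = 18496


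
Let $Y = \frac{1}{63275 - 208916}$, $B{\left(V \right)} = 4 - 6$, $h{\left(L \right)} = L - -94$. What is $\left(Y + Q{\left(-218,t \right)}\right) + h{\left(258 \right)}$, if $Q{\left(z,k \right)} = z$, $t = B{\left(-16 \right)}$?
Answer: $\frac{19515893}{145641} \approx 134.0$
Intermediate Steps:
$h{\left(L \right)} = 94 + L$ ($h{\left(L \right)} = L + 94 = 94 + L$)
$B{\left(V \right)} = -2$ ($B{\left(V \right)} = 4 - 6 = -2$)
$t = -2$
$Y = - \frac{1}{145641}$ ($Y = \frac{1}{-145641} = - \frac{1}{145641} \approx -6.8662 \cdot 10^{-6}$)
$\left(Y + Q{\left(-218,t \right)}\right) + h{\left(258 \right)} = \left(- \frac{1}{145641} - 218\right) + \left(94 + 258\right) = - \frac{31749739}{145641} + 352 = \frac{19515893}{145641}$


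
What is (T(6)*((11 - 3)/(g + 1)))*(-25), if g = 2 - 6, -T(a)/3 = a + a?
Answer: -2400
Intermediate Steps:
T(a) = -6*a (T(a) = -3*(a + a) = -6*a)
g = -4
(T(6)*((11 - 3)/(g + 1)))*(-25) = ((-6*6)*((11 - 3)/(-4 + 1)))*(-25) = -288/(-3)*(-25) = -288*(-1)/3*(-25) = -36*(-8/3)*(-25) = 96*(-25) = -2400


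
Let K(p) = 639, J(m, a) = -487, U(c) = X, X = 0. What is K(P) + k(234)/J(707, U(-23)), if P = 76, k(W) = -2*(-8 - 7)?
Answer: 311163/487 ≈ 638.94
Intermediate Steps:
U(c) = 0
k(W) = 30 (k(W) = -2*(-15) = 30)
K(P) + k(234)/J(707, U(-23)) = 639 + 30/(-487) = 639 + 30*(-1/487) = 639 - 30/487 = 311163/487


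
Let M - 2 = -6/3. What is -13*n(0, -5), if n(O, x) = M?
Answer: 0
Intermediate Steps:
M = 0 (M = 2 - 6/3 = 2 - 6*⅓ = 2 - 2 = 0)
n(O, x) = 0
-13*n(0, -5) = -13*0 = 0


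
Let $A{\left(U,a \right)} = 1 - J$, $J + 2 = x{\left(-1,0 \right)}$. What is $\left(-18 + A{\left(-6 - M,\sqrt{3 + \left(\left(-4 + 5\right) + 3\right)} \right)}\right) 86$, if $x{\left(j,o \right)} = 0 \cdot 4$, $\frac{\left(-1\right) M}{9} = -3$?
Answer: $-1290$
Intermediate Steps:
$M = 27$ ($M = \left(-9\right) \left(-3\right) = 27$)
$x{\left(j,o \right)} = 0$
$J = -2$ ($J = -2 + 0 = -2$)
$A{\left(U,a \right)} = 3$ ($A{\left(U,a \right)} = 1 - -2 = 1 + 2 = 3$)
$\left(-18 + A{\left(-6 - M,\sqrt{3 + \left(\left(-4 + 5\right) + 3\right)} \right)}\right) 86 = \left(-18 + 3\right) 86 = \left(-15\right) 86 = -1290$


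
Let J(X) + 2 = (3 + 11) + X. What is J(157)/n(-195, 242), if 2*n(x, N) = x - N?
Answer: -338/437 ≈ -0.77346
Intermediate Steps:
n(x, N) = x/2 - N/2 (n(x, N) = (x - N)/2 = x/2 - N/2)
J(X) = 12 + X (J(X) = -2 + ((3 + 11) + X) = -2 + (14 + X) = 12 + X)
J(157)/n(-195, 242) = (12 + 157)/((½)*(-195) - ½*242) = 169/(-195/2 - 121) = 169/(-437/2) = 169*(-2/437) = -338/437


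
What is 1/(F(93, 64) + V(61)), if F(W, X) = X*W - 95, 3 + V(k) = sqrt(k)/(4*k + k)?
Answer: 8927350/52260706899 - 5*sqrt(61)/52260706899 ≈ 0.00017082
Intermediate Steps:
V(k) = -3 + 1/(5*sqrt(k)) (V(k) = -3 + sqrt(k)/(4*k + k) = -3 + sqrt(k)/((5*k)) = -3 + (1/(5*k))*sqrt(k) = -3 + 1/(5*sqrt(k)))
F(W, X) = -95 + W*X (F(W, X) = W*X - 95 = -95 + W*X)
1/(F(93, 64) + V(61)) = 1/((-95 + 93*64) + (-3 + 1/(5*sqrt(61)))) = 1/((-95 + 5952) + (-3 + (sqrt(61)/61)/5)) = 1/(5857 + (-3 + sqrt(61)/305)) = 1/(5854 + sqrt(61)/305)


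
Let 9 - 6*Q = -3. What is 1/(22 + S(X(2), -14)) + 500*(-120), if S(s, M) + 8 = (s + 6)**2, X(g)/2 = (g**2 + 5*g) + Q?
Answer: -87479999/1458 ≈ -60000.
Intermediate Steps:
Q = 2 (Q = 3/2 - 1/6*(-3) = 3/2 + 1/2 = 2)
X(g) = 4 + 2*g**2 + 10*g (X(g) = 2*((g**2 + 5*g) + 2) = 2*(2 + g**2 + 5*g) = 4 + 2*g**2 + 10*g)
S(s, M) = -8 + (6 + s)**2 (S(s, M) = -8 + (s + 6)**2 = -8 + (6 + s)**2)
1/(22 + S(X(2), -14)) + 500*(-120) = 1/(22 + (-8 + (6 + (4 + 2*2**2 + 10*2))**2)) + 500*(-120) = 1/(22 + (-8 + (6 + (4 + 2*4 + 20))**2)) - 60000 = 1/(22 + (-8 + (6 + (4 + 8 + 20))**2)) - 60000 = 1/(22 + (-8 + (6 + 32)**2)) - 60000 = 1/(22 + (-8 + 38**2)) - 60000 = 1/(22 + (-8 + 1444)) - 60000 = 1/(22 + 1436) - 60000 = 1/1458 - 60000 = -87479999/1458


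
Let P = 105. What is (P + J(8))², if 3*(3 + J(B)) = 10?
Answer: 99856/9 ≈ 11095.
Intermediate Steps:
J(B) = ⅓ (J(B) = -3 + (⅓)*10 = -3 + 10/3 = ⅓)
(P + J(8))² = (105 + ⅓)² = (316/3)² = 99856/9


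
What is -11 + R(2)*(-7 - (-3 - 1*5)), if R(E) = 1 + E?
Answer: -8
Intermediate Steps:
-11 + R(2)*(-7 - (-3 - 1*5)) = -11 + (1 + 2)*(-7 - (-3 - 1*5)) = -11 + 3*(-7 - (-3 - 5)) = -11 + 3*(-7 - 1*(-8)) = -11 + 3*(-7 + 8) = -11 + 3*1 = -11 + 3 = -8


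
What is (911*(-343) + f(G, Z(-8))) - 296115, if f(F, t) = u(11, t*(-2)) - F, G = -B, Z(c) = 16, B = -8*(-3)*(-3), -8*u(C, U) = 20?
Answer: -1217325/2 ≈ -6.0866e+5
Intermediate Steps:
u(C, U) = -5/2 (u(C, U) = -⅛*20 = -5/2)
B = -72 (B = 24*(-3) = -72)
G = 72 (G = -1*(-72) = 72)
f(F, t) = -5/2 - F
(911*(-343) + f(G, Z(-8))) - 296115 = (911*(-343) + (-5/2 - 1*72)) - 296115 = (-312473 + (-5/2 - 72)) - 296115 = (-312473 - 149/2) - 296115 = -625095/2 - 296115 = -1217325/2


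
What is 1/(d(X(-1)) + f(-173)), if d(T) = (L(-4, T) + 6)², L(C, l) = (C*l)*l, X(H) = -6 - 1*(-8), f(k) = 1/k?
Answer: 173/17299 ≈ 0.010001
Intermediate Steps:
X(H) = 2 (X(H) = -6 + 8 = 2)
L(C, l) = C*l²
d(T) = (6 - 4*T²)² (d(T) = (-4*T² + 6)² = (6 - 4*T²)²)
1/(d(X(-1)) + f(-173)) = 1/(4*(-3 + 2*2²)² + 1/(-173)) = 1/(4*(-3 + 2*4)² - 1/173) = 1/(4*(-3 + 8)² - 1/173) = 1/(4*5² - 1/173) = 1/(4*25 - 1/173) = 1/(100 - 1/173) = 1/(17299/173) = 173/17299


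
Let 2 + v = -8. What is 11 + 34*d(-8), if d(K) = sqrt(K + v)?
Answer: 11 + 102*I*sqrt(2) ≈ 11.0 + 144.25*I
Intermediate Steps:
v = -10 (v = -2 - 8 = -10)
d(K) = sqrt(-10 + K) (d(K) = sqrt(K - 10) = sqrt(-10 + K))
11 + 34*d(-8) = 11 + 34*sqrt(-10 - 8) = 11 + 34*sqrt(-18) = 11 + 34*(3*I*sqrt(2)) = 11 + 102*I*sqrt(2)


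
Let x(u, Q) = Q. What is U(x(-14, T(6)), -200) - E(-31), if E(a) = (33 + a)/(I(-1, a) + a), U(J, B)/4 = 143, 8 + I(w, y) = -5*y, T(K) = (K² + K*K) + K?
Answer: 33175/58 ≈ 571.98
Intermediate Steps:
T(K) = K + 2*K² (T(K) = (K² + K²) + K = 2*K² + K = K + 2*K²)
I(w, y) = -8 - 5*y
U(J, B) = 572 (U(J, B) = 4*143 = 572)
E(a) = (33 + a)/(-8 - 4*a) (E(a) = (33 + a)/((-8 - 5*a) + a) = (33 + a)/(-8 - 4*a))
U(x(-14, T(6)), -200) - E(-31) = 572 - (-33 - 1*(-31))/(4*(2 - 31)) = 572 - (-33 + 31)/(4*(-29)) = 572 - (-1)*(-2)/(4*29) = 572 - 1*1/58 = 572 - 1/58 = 33175/58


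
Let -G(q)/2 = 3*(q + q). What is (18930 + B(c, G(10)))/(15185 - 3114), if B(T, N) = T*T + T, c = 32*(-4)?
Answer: 35186/12071 ≈ 2.9149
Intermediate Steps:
G(q) = -12*q (G(q) = -6*(q + q) = -6*2*q = -12*q)
c = -128
B(T, N) = T + T² (B(T, N) = T² + T = T + T²)
(18930 + B(c, G(10)))/(15185 - 3114) = (18930 - 128*(1 - 128))/(15185 - 3114) = (18930 - 128*(-127))/12071 = (18930 + 16256)*(1/12071) = 35186*(1/12071) = 35186/12071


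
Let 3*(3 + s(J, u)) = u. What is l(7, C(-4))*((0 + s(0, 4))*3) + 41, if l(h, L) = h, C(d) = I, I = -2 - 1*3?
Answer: 6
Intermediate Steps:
s(J, u) = -3 + u/3
I = -5 (I = -2 - 3 = -5)
C(d) = -5
l(7, C(-4))*((0 + s(0, 4))*3) + 41 = 7*((0 + (-3 + (1/3)*4))*3) + 41 = 7*((0 + (-3 + 4/3))*3) + 41 = 7*((0 - 5/3)*3) + 41 = 7*(-5/3*3) + 41 = 7*(-5) + 41 = -35 + 41 = 6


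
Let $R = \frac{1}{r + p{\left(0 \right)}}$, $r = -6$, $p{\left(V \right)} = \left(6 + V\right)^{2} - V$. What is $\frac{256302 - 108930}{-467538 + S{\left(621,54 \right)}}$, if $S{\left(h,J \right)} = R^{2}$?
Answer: $- \frac{132634800}{420784199} \approx -0.31521$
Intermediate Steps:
$R = \frac{1}{30}$ ($R = \frac{1}{-6 + \left(\left(6 + 0\right)^{2} - 0\right)} = \frac{1}{-6 + \left(6^{2} + 0\right)} = \frac{1}{-6 + \left(36 + 0\right)} = \frac{1}{-6 + 36} = \frac{1}{30} \approx 0.033333$)
$S{\left(h,J \right)} = \frac{1}{900}$ ($S{\left(h,J \right)} = \left(\frac{1}{30}\right)^{2} = \frac{1}{900}$)
$\frac{256302 - 108930}{-467538 + S{\left(621,54 \right)}} = \frac{256302 - 108930}{-467538 + \frac{1}{900}} = \frac{147372}{- \frac{420784199}{900}} = 147372 \left(- \frac{900}{420784199}\right) = - \frac{132634800}{420784199}$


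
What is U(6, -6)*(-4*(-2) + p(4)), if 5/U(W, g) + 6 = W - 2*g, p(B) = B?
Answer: 5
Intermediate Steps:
U(W, g) = 5/(-6 + W - 2*g) (U(W, g) = 5/(-6 + (W - 2*g)) = 5/(-6 + W - 2*g))
U(6, -6)*(-4*(-2) + p(4)) = (-5/(6 - 1*6 + 2*(-6)))*(-4*(-2) + 4) = (-5/(6 - 6 - 12))*(8 + 4) = -5/(-12)*12 = -5*(-1/12)*12 = (5/12)*12 = 5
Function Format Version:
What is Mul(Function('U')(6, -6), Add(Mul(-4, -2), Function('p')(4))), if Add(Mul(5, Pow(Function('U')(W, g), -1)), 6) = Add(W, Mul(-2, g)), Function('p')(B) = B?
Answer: 5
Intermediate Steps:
Function('U')(W, g) = Mul(5, Pow(Add(-6, W, Mul(-2, g)), -1)) (Function('U')(W, g) = Mul(5, Pow(Add(-6, Add(W, Mul(-2, g))), -1)) = Mul(5, Pow(Add(-6, W, Mul(-2, g)), -1)))
Mul(Function('U')(6, -6), Add(Mul(-4, -2), Function('p')(4))) = Mul(Mul(-5, Pow(Add(6, Mul(-1, 6), Mul(2, -6)), -1)), Add(Mul(-4, -2), 4)) = Mul(Mul(-5, Pow(Add(6, -6, -12), -1)), Add(8, 4)) = Mul(Mul(-5, Pow(-12, -1)), 12) = Mul(Mul(-5, Rational(-1, 12)), 12) = Mul(Rational(5, 12), 12) = 5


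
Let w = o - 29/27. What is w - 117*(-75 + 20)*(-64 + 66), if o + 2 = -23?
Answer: 346786/27 ≈ 12844.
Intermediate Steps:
o = -25 (o = -2 - 23 = -25)
w = -704/27 (w = -25 - 29/27 = -704/27 ≈ -26.074)
w - 117*(-75 + 20)*(-64 + 66) = -704/27 - 117*(-75 + 20)*(-64 + 66) = -704/27 - (-6435)*2 = -704/27 - 117*(-110) = -704/27 + 12870 = 346786/27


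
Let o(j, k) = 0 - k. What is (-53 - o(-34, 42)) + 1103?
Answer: 1092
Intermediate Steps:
o(j, k) = -k
(-53 - o(-34, 42)) + 1103 = (-53 - (-1)*42) + 1103 = (-53 - 1*(-42)) + 1103 = (-53 + 42) + 1103 = -11 + 1103 = 1092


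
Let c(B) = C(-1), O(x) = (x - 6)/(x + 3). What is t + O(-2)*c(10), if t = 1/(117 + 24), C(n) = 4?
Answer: -4511/141 ≈ -31.993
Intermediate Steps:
O(x) = (-6 + x)/(3 + x)
c(B) = 4
t = 1/141 ≈ 0.0070922
t + O(-2)*c(10) = 1/141 + ((-6 - 2)/(3 - 2))*4 = 1/141 + (-8/1)*4 = 1/141 + (1*(-8))*4 = 1/141 - 8*4 = 1/141 - 32 = -4511/141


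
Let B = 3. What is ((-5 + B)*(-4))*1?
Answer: 8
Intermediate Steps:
((-5 + B)*(-4))*1 = ((-5 + 3)*(-4))*1 = -2*(-4)*1 = 8*1 = 8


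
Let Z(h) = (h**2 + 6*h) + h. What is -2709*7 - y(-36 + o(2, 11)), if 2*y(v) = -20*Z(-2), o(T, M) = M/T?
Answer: -19063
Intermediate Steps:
Z(h) = h**2 + 7*h
y(v) = 100 (y(v) = (-(-40)*(7 - 2))/2 = (-(-40)*5)/2 = (-20*(-10))/2 = (1/2)*200 = 100)
-2709*7 - y(-36 + o(2, 11)) = -2709*7 - 1*100 = -18963 - 100 = -19063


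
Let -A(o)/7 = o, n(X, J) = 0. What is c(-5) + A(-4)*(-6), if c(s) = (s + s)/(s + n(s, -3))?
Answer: -166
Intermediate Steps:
c(s) = 2 (c(s) = (s + s)/(s + 0) = (2*s)/s = 2)
A(o) = -7*o
c(-5) + A(-4)*(-6) = 2 - 7*(-4)*(-6) = 2 + 28*(-6) = 2 - 168 = -166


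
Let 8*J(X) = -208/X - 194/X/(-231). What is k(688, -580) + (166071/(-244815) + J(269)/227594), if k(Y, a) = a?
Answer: -2680633654559012683/4616382957213720 ≈ -580.68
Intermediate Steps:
J(X) = -23927/(924*X) (J(X) = (-208/X - 194/X/(-231))/8 = (-208/X - 194/X*(-1/231))/8 = (-208/X + 194/(231*X))/8 = (-47854/(231*X))/8 = -23927/(924*X))
k(688, -580) + (166071/(-244815) + J(269)/227594) = -580 + (166071/(-244815) - 23927/924/269/227594) = -580 + (166071*(-1/244815) - 23927/924*1/269*(1/227594)) = -580 + (-55357/81605 - 23927/248556*1/227594) = -580 + (-55357/81605 - 23927/56569854264) = -580 - 3131539375055083/4616382957213720 = -2680633654559012683/4616382957213720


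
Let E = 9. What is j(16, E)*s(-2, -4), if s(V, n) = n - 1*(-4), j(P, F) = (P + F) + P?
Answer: 0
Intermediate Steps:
j(P, F) = F + 2*P (j(P, F) = (F + P) + P = F + 2*P)
s(V, n) = 4 + n (s(V, n) = n + 4 = 4 + n)
j(16, E)*s(-2, -4) = (9 + 2*16)*(4 - 4) = (9 + 32)*0 = 41*0 = 0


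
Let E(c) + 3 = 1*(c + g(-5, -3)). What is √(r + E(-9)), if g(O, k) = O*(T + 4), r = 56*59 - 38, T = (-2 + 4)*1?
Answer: 2*√806 ≈ 56.780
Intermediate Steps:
T = 2 (T = 2*1 = 2)
r = 3266 (r = 3304 - 38 = 3266)
g(O, k) = 6*O (g(O, k) = O*(2 + 4) = O*6 = 6*O)
E(c) = -33 + c (E(c) = -3 + 1*(c + 6*(-5)) = -3 + 1*(c - 30) = -3 + 1*(-30 + c) = -3 + (-30 + c) = -33 + c)
√(r + E(-9)) = √(3266 + (-33 - 9)) = √(3266 - 42) = √3224 = 2*√806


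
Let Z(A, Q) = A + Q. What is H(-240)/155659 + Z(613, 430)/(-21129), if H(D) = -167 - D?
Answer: -160809920/3288919011 ≈ -0.048894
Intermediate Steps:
H(-240)/155659 + Z(613, 430)/(-21129) = (-167 - 1*(-240))/155659 + (613 + 430)/(-21129) = (-167 + 240)*(1/155659) + 1043*(-1/21129) = 73*(1/155659) - 1043/21129 = 73/155659 - 1043/21129 = -160809920/3288919011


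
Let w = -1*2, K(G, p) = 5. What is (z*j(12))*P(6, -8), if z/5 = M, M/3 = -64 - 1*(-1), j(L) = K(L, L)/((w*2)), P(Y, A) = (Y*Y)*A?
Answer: -340200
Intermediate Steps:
w = -2
P(Y, A) = A*Y² (P(Y, A) = Y²*A = A*Y²)
j(L) = -5/4 (j(L) = 5/((-2*2)) = 5/(-4) = 5*(-¼) = -5/4)
M = -189 (M = 3*(-64 - 1*(-1)) = 3*(-64 + 1) = 3*(-63) = -189)
z = -945 (z = 5*(-189) = -945)
(z*j(12))*P(6, -8) = (-945*(-5/4))*(-8*6²) = 4725*(-8*36)/4 = (4725/4)*(-288) = -340200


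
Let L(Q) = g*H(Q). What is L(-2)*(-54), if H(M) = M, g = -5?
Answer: -540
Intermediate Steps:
L(Q) = -5*Q
L(-2)*(-54) = -5*(-2)*(-54) = 10*(-54) = -540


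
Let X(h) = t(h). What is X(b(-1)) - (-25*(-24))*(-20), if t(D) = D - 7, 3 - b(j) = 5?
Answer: 11991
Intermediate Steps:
b(j) = -2 (b(j) = 3 - 1*5 = 3 - 5 = -2)
t(D) = -7 + D
X(h) = -7 + h
X(b(-1)) - (-25*(-24))*(-20) = (-7 - 2) - (-25*(-24))*(-20) = -9 - 600*(-20) = -9 - 1*(-12000) = -9 + 12000 = 11991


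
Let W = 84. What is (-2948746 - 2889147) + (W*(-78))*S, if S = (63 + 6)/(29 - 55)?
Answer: -5820505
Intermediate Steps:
S = -69/26 (S = 69/(-26) = 69*(-1/26) = -69/26 ≈ -2.6538)
(-2948746 - 2889147) + (W*(-78))*S = (-2948746 - 2889147) + (84*(-78))*(-69/26) = -5837893 - 6552*(-69/26) = -5837893 + 17388 = -5820505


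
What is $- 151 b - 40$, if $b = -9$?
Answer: $1319$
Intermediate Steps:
$- 151 b - 40 = \left(-151\right) \left(-9\right) - 40 = 1359 - 40 = 1319$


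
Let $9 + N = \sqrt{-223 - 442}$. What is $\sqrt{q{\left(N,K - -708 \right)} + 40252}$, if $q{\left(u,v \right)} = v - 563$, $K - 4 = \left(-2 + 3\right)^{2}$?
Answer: $\sqrt{40402} \approx 201.0$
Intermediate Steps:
$K = 5$ ($K = 4 + \left(-2 + 3\right)^{2} = 4 + 1^{2} = 4 + 1 = 5$)
$N = -9 + i \sqrt{665}$ ($N = -9 + \sqrt{-223 - 442} = -9 + \sqrt{-665} = -9 + i \sqrt{665} \approx -9.0 + 25.788 i$)
$q{\left(u,v \right)} = -563 + v$
$\sqrt{q{\left(N,K - -708 \right)} + 40252} = \sqrt{\left(-563 + \left(5 - -708\right)\right) + 40252} = \sqrt{\left(-563 + \left(5 + 708\right)\right) + 40252} = \sqrt{\left(-563 + 713\right) + 40252} = \sqrt{150 + 40252} = \sqrt{40402}$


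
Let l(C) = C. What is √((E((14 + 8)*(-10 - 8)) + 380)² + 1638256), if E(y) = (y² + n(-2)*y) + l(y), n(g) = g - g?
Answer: 4*√1536742391 ≈ 1.5681e+5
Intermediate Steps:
n(g) = 0
E(y) = y + y² (E(y) = (y² + 0*y) + y = (y² + 0) + y = y² + y = y + y²)
√((E((14 + 8)*(-10 - 8)) + 380)² + 1638256) = √((((14 + 8)*(-10 - 8))*(1 + (14 + 8)*(-10 - 8)) + 380)² + 1638256) = √(((22*(-18))*(1 + 22*(-18)) + 380)² + 1638256) = √((-396*(1 - 396) + 380)² + 1638256) = √((-396*(-395) + 380)² + 1638256) = √((156420 + 380)² + 1638256) = √(156800² + 1638256) = √(24586240000 + 1638256) = √24587878256 = 4*√1536742391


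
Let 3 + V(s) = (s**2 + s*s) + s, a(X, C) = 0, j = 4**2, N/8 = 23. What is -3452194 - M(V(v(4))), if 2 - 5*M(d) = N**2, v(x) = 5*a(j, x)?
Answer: -17227116/5 ≈ -3.4454e+6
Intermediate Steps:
N = 184 (N = 8*23 = 184)
j = 16
v(x) = 0 (v(x) = 5*0 = 0)
V(s) = -3 + s + 2*s**2 (V(s) = -3 + ((s**2 + s*s) + s) = -3 + ((s**2 + s**2) + s) = -3 + (2*s**2 + s) = -3 + (s + 2*s**2) = -3 + s + 2*s**2)
M(d) = -33854/5 (M(d) = 2/5 - 1/5*184**2 = 2/5 - 1/5*33856 = 2/5 - 33856/5 = -33854/5)
-3452194 - M(V(v(4))) = -3452194 - 1*(-33854/5) = -3452194 + 33854/5 = -17227116/5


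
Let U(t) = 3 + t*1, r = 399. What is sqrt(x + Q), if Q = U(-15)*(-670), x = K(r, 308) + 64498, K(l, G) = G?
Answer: 3*sqrt(8094) ≈ 269.90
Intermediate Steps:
U(t) = 3 + t
x = 64806 (x = 308 + 64498 = 64806)
Q = 8040 (Q = (3 - 15)*(-670) = -12*(-670) = 8040)
sqrt(x + Q) = sqrt(64806 + 8040) = sqrt(72846) = 3*sqrt(8094)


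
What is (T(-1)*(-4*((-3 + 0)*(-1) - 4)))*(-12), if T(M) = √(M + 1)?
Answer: 0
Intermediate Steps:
T(M) = √(1 + M)
(T(-1)*(-4*((-3 + 0)*(-1) - 4)))*(-12) = (√(1 - 1)*(-4*((-3 + 0)*(-1) - 4)))*(-12) = (√0*(-4*(-3*(-1) - 4)))*(-12) = (0*(-4*(3 - 4)))*(-12) = (0*(-4*(-1)))*(-12) = (0*4)*(-12) = 0*(-12) = 0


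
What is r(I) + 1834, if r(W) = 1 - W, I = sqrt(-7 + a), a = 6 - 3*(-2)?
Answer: 1835 - sqrt(5) ≈ 1832.8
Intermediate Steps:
a = 12 (a = 6 + 6 = 12)
I = sqrt(5) (I = sqrt(-7 + 12) = sqrt(5) ≈ 2.2361)
r(I) + 1834 = (1 - sqrt(5)) + 1834 = 1835 - sqrt(5)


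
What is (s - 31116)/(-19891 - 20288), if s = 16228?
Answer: 14888/40179 ≈ 0.37054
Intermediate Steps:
(s - 31116)/(-19891 - 20288) = (16228 - 31116)/(-19891 - 20288) = -14888/(-40179) = -14888*(-1/40179) = 14888/40179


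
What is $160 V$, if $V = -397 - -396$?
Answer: $-160$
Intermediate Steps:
$V = -1$ ($V = -397 + 396 = -1$)
$160 V = 160 \left(-1\right) = -160$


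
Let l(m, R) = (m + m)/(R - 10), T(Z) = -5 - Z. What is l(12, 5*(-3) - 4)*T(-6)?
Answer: -24/29 ≈ -0.82759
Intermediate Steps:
l(m, R) = 2*m/(-10 + R) (l(m, R) = (2*m)/(-10 + R) = 2*m/(-10 + R))
l(12, 5*(-3) - 4)*T(-6) = (2*12/(-10 + (5*(-3) - 4)))*(-5 - 1*(-6)) = (2*12/(-10 + (-15 - 4)))*(-5 + 6) = (2*12/(-10 - 19))*1 = (2*12/(-29))*1 = (2*12*(-1/29))*1 = -24/29*1 = -24/29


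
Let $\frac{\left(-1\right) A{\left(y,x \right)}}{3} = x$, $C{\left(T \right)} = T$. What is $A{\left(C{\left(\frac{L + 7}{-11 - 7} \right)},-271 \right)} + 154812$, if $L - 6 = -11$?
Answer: $155625$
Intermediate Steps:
$L = -5$ ($L = 6 - 11 = -5$)
$A{\left(y,x \right)} = - 3 x$
$A{\left(C{\left(\frac{L + 7}{-11 - 7} \right)},-271 \right)} + 154812 = \left(-3\right) \left(-271\right) + 154812 = 813 + 154812 = 155625$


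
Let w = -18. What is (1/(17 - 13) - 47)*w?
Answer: 1683/2 ≈ 841.50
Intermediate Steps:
(1/(17 - 13) - 47)*w = (1/(17 - 13) - 47)*(-18) = (1/4 - 47)*(-18) = -187/4*(-18) = 1683/2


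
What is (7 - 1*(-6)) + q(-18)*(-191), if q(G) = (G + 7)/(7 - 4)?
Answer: 2140/3 ≈ 713.33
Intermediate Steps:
q(G) = 7/3 + G/3 (q(G) = (7 + G)/3 = (7 + G)*(⅓) = 7/3 + G/3)
(7 - 1*(-6)) + q(-18)*(-191) = (7 - 1*(-6)) + (7/3 + (⅓)*(-18))*(-191) = (7 + 6) + (7/3 - 6)*(-191) = 13 - 11/3*(-191) = 13 + 2101/3 = 2140/3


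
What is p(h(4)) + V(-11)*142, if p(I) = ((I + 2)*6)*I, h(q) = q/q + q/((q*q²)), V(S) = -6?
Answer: -106557/128 ≈ -832.48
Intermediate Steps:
h(q) = 1 + q⁻² (h(q) = 1 + q/(q³) = 1 + q/q³ = 1 + q⁻²)
p(I) = I*(12 + 6*I) (p(I) = ((2 + I)*6)*I = (12 + 6*I)*I = I*(12 + 6*I))
p(h(4)) + V(-11)*142 = 6*(1 + 4⁻²)*(2 + (1 + 4⁻²)) - 6*142 = 6*(1 + 1/16)*(2 + (1 + 1/16)) - 852 = 6*(17/16)*(2 + 17/16) - 852 = 6*(17/16)*(49/16) - 852 = 2499/128 - 852 = -106557/128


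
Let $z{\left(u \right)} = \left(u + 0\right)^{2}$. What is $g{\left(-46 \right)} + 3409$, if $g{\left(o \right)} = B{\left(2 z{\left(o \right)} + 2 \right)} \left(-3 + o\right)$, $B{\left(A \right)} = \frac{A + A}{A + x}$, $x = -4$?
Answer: $\frac{7002569}{2115} \approx 3310.9$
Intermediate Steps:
$z{\left(u \right)} = u^{2}$
$B{\left(A \right)} = \frac{2 A}{-4 + A}$ ($B{\left(A \right)} = \frac{A + A}{A - 4} = \frac{2 A}{-4 + A}$)
$g{\left(o \right)} = \frac{2 \left(-3 + o\right) \left(2 + 2 o^{2}\right)}{-2 + 2 o^{2}}$ ($g{\left(o \right)} = \frac{2 \left(2 o^{2} + 2\right)}{-4 + \left(2 o^{2} + 2\right)} \left(-3 + o\right) = \frac{2 \left(2 + 2 o^{2}\right)}{-4 + \left(2 + 2 o^{2}\right)} \left(-3 + o\right) = \frac{2 \left(2 + 2 o^{2}\right)}{-2 + 2 o^{2}} \left(-3 + o\right) = \frac{2 \left(-3 + o\right) \left(2 + 2 o^{2}\right)}{-2 + 2 o^{2}}$)
$g{\left(-46 \right)} + 3409 = \frac{2 \left(1 + \left(-46\right)^{2}\right) \left(-3 - 46\right)}{-1 + \left(-46\right)^{2}} + 3409 = 2 \frac{1}{-1 + 2116} \left(1 + 2116\right) \left(-49\right) + 3409 = 2 \cdot \frac{1}{2115} \cdot 2117 \left(-49\right) + 3409 = - \frac{207466}{2115} + 3409 = \frac{7002569}{2115}$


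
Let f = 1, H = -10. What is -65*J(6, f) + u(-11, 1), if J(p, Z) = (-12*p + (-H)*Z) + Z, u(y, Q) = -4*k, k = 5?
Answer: 3945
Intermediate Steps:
u(y, Q) = -20 (u(y, Q) = -4*5 = -1*20 = -20)
J(p, Z) = -12*p + 11*Z (J(p, Z) = (-12*p + (-1*(-10))*Z) + Z = (-12*p + 10*Z) + Z = -12*p + 11*Z)
-65*J(6, f) + u(-11, 1) = -65*(-12*6 + 11*1) - 20 = -65*(-72 + 11) - 20 = -65*(-61) - 20 = 3965 - 20 = 3945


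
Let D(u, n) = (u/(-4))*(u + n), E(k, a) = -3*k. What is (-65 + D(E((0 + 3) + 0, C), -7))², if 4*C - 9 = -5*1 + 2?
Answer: 10201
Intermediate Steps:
C = 3/2 (C = 9/4 + (-5*1 + 2)/4 = 9/4 + (-5 + 2)/4 = 9/4 + (¼)*(-3) = 9/4 - ¾ = 3/2 ≈ 1.5000)
D(u, n) = -u*(n + u)/4 (D(u, n) = (u*(-¼))*(n + u) = (-u/4)*(n + u) = -u*(n + u)/4)
(-65 + D(E((0 + 3) + 0, C), -7))² = (-65 - (-3*((0 + 3) + 0))*(-7 - 3*((0 + 3) + 0))/4)² = (-65 - (-3*(3 + 0))*(-7 - 3*(3 + 0))/4)² = (-65 - (-3*3)*(-7 - 3*3)/4)² = (-65 - ¼*(-9)*(-7 - 9))² = (-65 - ¼*(-9)*(-16))² = (-65 - 36)² = (-101)² = 10201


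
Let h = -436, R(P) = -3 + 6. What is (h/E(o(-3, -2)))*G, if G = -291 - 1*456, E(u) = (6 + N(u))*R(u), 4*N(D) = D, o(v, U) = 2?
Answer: 217128/13 ≈ 16702.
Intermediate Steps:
R(P) = 3
N(D) = D/4
E(u) = 18 + 3*u/4 (E(u) = (6 + u/4)*3 = 18 + 3*u/4)
G = -747 (G = -291 - 456 = -747)
(h/E(o(-3, -2)))*G = -436/(18 + (¾)*2)*(-747) = -436/(18 + 3/2)*(-747) = -436/39/2*(-747) = -436*2/39*(-747) = -872/39*(-747) = 217128/13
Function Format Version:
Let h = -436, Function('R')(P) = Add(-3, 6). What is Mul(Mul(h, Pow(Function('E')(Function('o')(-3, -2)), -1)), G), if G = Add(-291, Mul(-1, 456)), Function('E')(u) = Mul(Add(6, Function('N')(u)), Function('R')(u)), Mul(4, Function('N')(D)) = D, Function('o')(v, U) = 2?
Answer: Rational(217128, 13) ≈ 16702.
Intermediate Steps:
Function('R')(P) = 3
Function('N')(D) = Mul(Rational(1, 4), D)
Function('E')(u) = Add(18, Mul(Rational(3, 4), u)) (Function('E')(u) = Mul(Add(6, Mul(Rational(1, 4), u)), 3) = Add(18, Mul(Rational(3, 4), u)))
G = -747 (G = Add(-291, -456) = -747)
Mul(Mul(h, Pow(Function('E')(Function('o')(-3, -2)), -1)), G) = Mul(Mul(-436, Pow(Add(18, Mul(Rational(3, 4), 2)), -1)), -747) = Mul(Mul(-436, Pow(Add(18, Rational(3, 2)), -1)), -747) = Mul(Mul(-436, Pow(Rational(39, 2), -1)), -747) = Mul(Mul(-436, Rational(2, 39)), -747) = Mul(Rational(-872, 39), -747) = Rational(217128, 13)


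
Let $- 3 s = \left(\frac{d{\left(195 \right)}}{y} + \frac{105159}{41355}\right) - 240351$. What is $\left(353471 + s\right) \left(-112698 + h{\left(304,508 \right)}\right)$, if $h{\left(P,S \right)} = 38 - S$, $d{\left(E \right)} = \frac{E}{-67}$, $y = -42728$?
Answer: $- \frac{726148511902555033402}{14798762685} \approx -4.9068 \cdot 10^{10}$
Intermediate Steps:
$d{\left(E \right)} = - \frac{E}{67}$ ($d{\left(E \right)} = E \left(- \frac{1}{67}\right) = - \frac{E}{67}$)
$s = \frac{9484959408697957}{118390101480}$ ($s = - \frac{\left(\frac{\left(- \frac{1}{67}\right) 195}{-42728} + \frac{105159}{41355}\right) - 240351}{3} = - \frac{\left(\left(- \frac{195}{67}\right) \left(- \frac{1}{42728}\right) + 105159 \cdot \frac{1}{41355}\right) - 240351}{3} = - \frac{\left(\frac{195}{2862776} + \frac{35053}{13785}\right) - 240351}{3} = - \frac{\frac{100351575203}{39463367160} - 240351}{3} = \left(- \frac{1}{3}\right) \left(- \frac{9484959408697957}{39463367160}\right) = \frac{9484959408697957}{118390101480} \approx 80116.0$)
$\left(353471 + s\right) \left(-112698 + h{\left(304,508 \right)}\right) = \left(353471 + \frac{9484959408697957}{118390101480}\right) \left(-112698 + \left(38 - 508\right)\right) = \frac{51332426968935037 \left(-112698 + \left(38 - 508\right)\right)}{118390101480} = \frac{51332426968935037 \left(-112698 - 470\right)}{118390101480} = \frac{51332426968935037}{118390101480} \left(-113168\right) = - \frac{726148511902555033402}{14798762685}$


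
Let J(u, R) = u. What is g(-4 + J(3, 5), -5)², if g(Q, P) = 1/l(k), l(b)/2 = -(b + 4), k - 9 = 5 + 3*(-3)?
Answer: 1/324 ≈ 0.0030864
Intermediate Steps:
k = 5 (k = 9 + (5 + 3*(-3)) = 9 + (5 - 9) = 9 - 4 = 5)
l(b) = -8 - 2*b (l(b) = 2*(-(b + 4)) = 2*(-(4 + b)) = 2*(-4 - b) = -8 - 2*b)
g(Q, P) = -1/18 (g(Q, P) = 1/(-8 - 2*5) = 1/(-8 - 10) = 1/(-18) = -1/18)
g(-4 + J(3, 5), -5)² = (-1/18)² = 1/324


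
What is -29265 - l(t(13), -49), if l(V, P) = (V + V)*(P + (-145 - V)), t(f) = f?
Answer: -23883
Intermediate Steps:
l(V, P) = 2*V*(-145 + P - V) (l(V, P) = (2*V)*(-145 + P - V) = 2*V*(-145 + P - V))
-29265 - l(t(13), -49) = -29265 - 2*13*(-145 - 49 - 1*13) = -29265 - 2*13*(-145 - 49 - 13) = -29265 - 2*13*(-207) = -29265 - 1*(-5382) = -29265 + 5382 = -23883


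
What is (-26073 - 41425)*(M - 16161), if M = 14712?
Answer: 97804602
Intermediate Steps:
(-26073 - 41425)*(M - 16161) = (-26073 - 41425)*(14712 - 16161) = -67498*(-1449) = 97804602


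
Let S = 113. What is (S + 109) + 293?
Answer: 515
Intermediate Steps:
(S + 109) + 293 = (113 + 109) + 293 = 222 + 293 = 515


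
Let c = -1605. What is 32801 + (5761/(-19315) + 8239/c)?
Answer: 1900339211/57945 ≈ 32796.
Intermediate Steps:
32801 + (5761/(-19315) + 8239/c) = 32801 + (5761/(-19315) + 8239/(-1605)) = 32801 + (5761*(-1/19315) + 8239*(-1/1605)) = 32801 + (-5761/19315 - 77/15) = 32801 - 314734/57945 = 1900339211/57945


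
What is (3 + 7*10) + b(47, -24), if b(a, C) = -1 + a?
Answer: 119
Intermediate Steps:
(3 + 7*10) + b(47, -24) = (3 + 7*10) + (-1 + 47) = (3 + 70) + 46 = 73 + 46 = 119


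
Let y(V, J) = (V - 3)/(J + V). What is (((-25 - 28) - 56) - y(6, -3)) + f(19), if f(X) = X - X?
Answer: -110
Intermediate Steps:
y(V, J) = (-3 + V)/(J + V)
f(X) = 0
(((-25 - 28) - 56) - y(6, -3)) + f(19) = (((-25 - 28) - 56) - (-3 + 6)/(-3 + 6)) + 0 = ((-53 - 56) - 3/3) + 0 = (-109 - 3/3) + 0 = (-109 - 1*1) + 0 = (-109 - 1) + 0 = -110 + 0 = -110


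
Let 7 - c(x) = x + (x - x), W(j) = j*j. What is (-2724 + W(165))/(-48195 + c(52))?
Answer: -8167/16080 ≈ -0.50790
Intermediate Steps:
W(j) = j²
c(x) = 7 - x (c(x) = 7 - (x + (x - x)) = 7 - (x + 0) = 7 - x)
(-2724 + W(165))/(-48195 + c(52)) = (-2724 + 165²)/(-48195 + (7 - 1*52)) = (-2724 + 27225)/(-48195 + (7 - 52)) = 24501/(-48195 - 45) = 24501/(-48240) = 24501*(-1/48240) = -8167/16080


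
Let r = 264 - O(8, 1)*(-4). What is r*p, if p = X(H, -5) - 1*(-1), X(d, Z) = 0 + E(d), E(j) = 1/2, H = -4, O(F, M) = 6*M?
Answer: 432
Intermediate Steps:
E(j) = 1/2
X(d, Z) = 1/2 (X(d, Z) = 0 + 1/2 = 1/2)
r = 288 (r = 264 - 6*1*(-4) = 264 - 6*(-4) = 264 - 1*(-24) = 264 + 24 = 288)
p = 3/2 (p = 1/2 - 1*(-1) = 1/2 + 1 = 3/2 ≈ 1.5000)
r*p = 288*(3/2) = 432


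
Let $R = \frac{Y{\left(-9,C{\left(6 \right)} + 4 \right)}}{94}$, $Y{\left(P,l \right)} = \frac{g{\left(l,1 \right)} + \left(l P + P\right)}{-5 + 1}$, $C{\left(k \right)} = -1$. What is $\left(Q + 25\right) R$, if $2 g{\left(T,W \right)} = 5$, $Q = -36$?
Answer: $- \frac{737}{752} \approx -0.98005$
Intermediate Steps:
$g{\left(T,W \right)} = \frac{5}{2}$ ($g{\left(T,W \right)} = \frac{1}{2} \cdot 5 = \frac{5}{2}$)
$Y{\left(P,l \right)} = - \frac{5}{8} - \frac{P}{4} - \frac{P l}{4}$ ($Y{\left(P,l \right)} = \frac{\frac{5}{2} + \left(l P + P\right)}{-5 + 1} = \frac{\frac{5}{2} + \left(P l + P\right)}{-4} = \left(\frac{5}{2} + \left(P + P l\right)\right) \left(- \frac{1}{4}\right) = \left(\frac{5}{2} + P + P l\right) \left(- \frac{1}{4}\right) = - \frac{5}{8} - \frac{P}{4} - \frac{P l}{4}$)
$R = \frac{67}{752}$ ($R = \frac{- \frac{5}{8} - - \frac{9}{4} - - \frac{9 \left(-1 + 4\right)}{4}}{94} = \left(- \frac{5}{8} + \frac{9}{4} - \left(- \frac{9}{4}\right) 3\right) \frac{1}{94} = \left(- \frac{5}{8} + \frac{9}{4} + \frac{27}{4}\right) \frac{1}{94} = \frac{67}{8} \cdot \frac{1}{94} = \frac{67}{752} \approx 0.089096$)
$\left(Q + 25\right) R = \left(-36 + 25\right) \frac{67}{752} = \left(-11\right) \frac{67}{752} = - \frac{737}{752}$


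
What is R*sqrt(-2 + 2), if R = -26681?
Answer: 0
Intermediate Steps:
R*sqrt(-2 + 2) = -26681*sqrt(-2 + 2) = -26681*sqrt(0) = -26681*0 = 0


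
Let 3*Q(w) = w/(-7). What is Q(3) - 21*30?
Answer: -4411/7 ≈ -630.14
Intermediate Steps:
Q(w) = -w/21 (Q(w) = (w/(-7))/3 = (w*(-⅐))/3 = (-w/7)/3 = -w/21)
Q(3) - 21*30 = -1/21*3 - 21*30 = -⅐ - 630 = -4411/7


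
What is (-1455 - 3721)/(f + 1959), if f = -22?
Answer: -5176/1937 ≈ -2.6722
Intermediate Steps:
(-1455 - 3721)/(f + 1959) = (-1455 - 3721)/(-22 + 1959) = -5176/1937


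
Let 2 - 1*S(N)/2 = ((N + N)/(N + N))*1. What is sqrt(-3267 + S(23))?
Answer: I*sqrt(3265) ≈ 57.14*I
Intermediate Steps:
S(N) = 2 (S(N) = 4 - 2*(N + N)/(N + N) = 4 - 2*(2*N)/((2*N)) = 4 - 2*(2*N)*(1/(2*N)) = 4 - 2 = 2)
sqrt(-3267 + S(23)) = sqrt(-3267 + 2) = sqrt(-3265) = I*sqrt(3265)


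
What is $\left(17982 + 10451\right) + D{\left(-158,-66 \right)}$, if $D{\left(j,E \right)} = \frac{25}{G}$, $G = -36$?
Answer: $\frac{1023563}{36} \approx 28432.0$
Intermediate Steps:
$D{\left(j,E \right)} = - \frac{25}{36}$ ($D{\left(j,E \right)} = \frac{25}{-36} = 25 \left(- \frac{1}{36}\right) = - \frac{25}{36}$)
$\left(17982 + 10451\right) + D{\left(-158,-66 \right)} = \left(17982 + 10451\right) - \frac{25}{36} = 28433 - \frac{25}{36} = \frac{1023563}{36}$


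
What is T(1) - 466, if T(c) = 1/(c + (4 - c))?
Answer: -1863/4 ≈ -465.75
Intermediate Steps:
T(c) = ¼ (T(c) = 1/4 = ¼)
T(1) - 466 = ¼ - 466 = -1863/4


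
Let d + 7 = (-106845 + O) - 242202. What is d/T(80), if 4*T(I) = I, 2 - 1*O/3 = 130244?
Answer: -36989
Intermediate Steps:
O = -390726 (O = 6 - 3*130244 = 6 - 390732 = -390726)
T(I) = I/4
d = -739780 (d = -7 + ((-106845 - 390726) - 242202) = -7 + (-497571 - 242202) = -7 - 739773 = -739780)
d/T(80) = -739780/((¼)*80) = -739780/20 = -739780*1/20 = -36989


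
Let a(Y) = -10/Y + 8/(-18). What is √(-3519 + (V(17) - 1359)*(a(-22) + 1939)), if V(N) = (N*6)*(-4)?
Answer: I*√3734997585/33 ≈ 1852.0*I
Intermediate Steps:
V(N) = -24*N (V(N) = (6*N)*(-4) = -24*N)
a(Y) = -4/9 - 10/Y (a(Y) = -10/Y + 8*(-1/18) = -10/Y - 4/9 = -4/9 - 10/Y)
√(-3519 + (V(17) - 1359)*(a(-22) + 1939)) = √(-3519 + (-24*17 - 1359)*((-4/9 - 10/(-22)) + 1939)) = √(-3519 + (-408 - 1359)*((-4/9 - 10*(-1/22)) + 1939)) = √(-3519 - 1767*((-4/9 + 5/11) + 1939)) = √(-3519 - 1767*(1/99 + 1939)) = √(-3519 - 1767*191962/99) = √(-3519 - 113065618/33) = √(-113181745/33) = I*√3734997585/33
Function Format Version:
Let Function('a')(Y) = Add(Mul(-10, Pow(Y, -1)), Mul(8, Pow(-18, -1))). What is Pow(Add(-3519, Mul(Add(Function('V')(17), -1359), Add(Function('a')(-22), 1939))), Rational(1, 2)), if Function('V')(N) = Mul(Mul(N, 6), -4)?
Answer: Mul(Rational(1, 33), I, Pow(3734997585, Rational(1, 2))) ≈ Mul(1852.0, I)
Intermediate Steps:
Function('V')(N) = Mul(-24, N) (Function('V')(N) = Mul(Mul(6, N), -4) = Mul(-24, N))
Function('a')(Y) = Add(Rational(-4, 9), Mul(-10, Pow(Y, -1))) (Function('a')(Y) = Add(Mul(-10, Pow(Y, -1)), Mul(8, Rational(-1, 18))) = Add(Mul(-10, Pow(Y, -1)), Rational(-4, 9)) = Add(Rational(-4, 9), Mul(-10, Pow(Y, -1))))
Pow(Add(-3519, Mul(Add(Function('V')(17), -1359), Add(Function('a')(-22), 1939))), Rational(1, 2)) = Pow(Add(-3519, Mul(Add(Mul(-24, 17), -1359), Add(Add(Rational(-4, 9), Mul(-10, Pow(-22, -1))), 1939))), Rational(1, 2)) = Pow(Add(-3519, Mul(Add(-408, -1359), Add(Add(Rational(-4, 9), Mul(-10, Rational(-1, 22))), 1939))), Rational(1, 2)) = Pow(Add(-3519, Mul(-1767, Add(Add(Rational(-4, 9), Rational(5, 11)), 1939))), Rational(1, 2)) = Pow(Add(-3519, Mul(-1767, Add(Rational(1, 99), 1939))), Rational(1, 2)) = Pow(Add(-3519, Mul(-1767, Rational(191962, 99))), Rational(1, 2)) = Pow(Add(-3519, Rational(-113065618, 33)), Rational(1, 2)) = Pow(Rational(-113181745, 33), Rational(1, 2)) = Mul(Rational(1, 33), I, Pow(3734997585, Rational(1, 2)))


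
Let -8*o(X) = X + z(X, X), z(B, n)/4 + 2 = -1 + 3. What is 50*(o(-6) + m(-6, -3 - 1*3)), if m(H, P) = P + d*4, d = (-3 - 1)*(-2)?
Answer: 2675/2 ≈ 1337.5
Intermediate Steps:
z(B, n) = 0 (z(B, n) = -8 + 4*(-1 + 3) = -8 + 4*2 = -8 + 8 = 0)
d = 8 (d = -4*(-2) = 8)
o(X) = -X/8 (o(X) = -(X + 0)/8 = -X/8)
m(H, P) = 32 + P (m(H, P) = P + 8*4 = P + 32 = 32 + P)
50*(o(-6) + m(-6, -3 - 1*3)) = 50*(-1/8*(-6) + (32 + (-3 - 1*3))) = 50*(3/4 + (32 + (-3 - 3))) = 50*(3/4 + (32 - 6)) = 50*(3/4 + 26) = 50*(107/4) = 2675/2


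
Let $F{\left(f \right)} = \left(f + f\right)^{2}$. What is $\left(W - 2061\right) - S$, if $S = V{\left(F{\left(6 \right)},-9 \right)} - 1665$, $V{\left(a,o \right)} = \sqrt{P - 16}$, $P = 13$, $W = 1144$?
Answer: $748 - i \sqrt{3} \approx 748.0 - 1.732 i$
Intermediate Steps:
$F{\left(f \right)} = 4 f^{2}$ ($F{\left(f \right)} = \left(2 f\right)^{2} = 4 f^{2}$)
$V{\left(a,o \right)} = i \sqrt{3}$ ($V{\left(a,o \right)} = \sqrt{13 - 16} = \sqrt{-3} = i \sqrt{3}$)
$S = -1665 + i \sqrt{3}$ ($S = i \sqrt{3} - 1665 = -1665 + i \sqrt{3} \approx -1665.0 + 1.732 i$)
$\left(W - 2061\right) - S = \left(1144 - 2061\right) - \left(-1665 + i \sqrt{3}\right) = -917 + \left(1665 - i \sqrt{3}\right) = 748 - i \sqrt{3}$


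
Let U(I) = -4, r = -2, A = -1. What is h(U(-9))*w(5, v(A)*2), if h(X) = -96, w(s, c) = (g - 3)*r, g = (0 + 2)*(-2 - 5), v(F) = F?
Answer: -3264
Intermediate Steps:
g = -14 (g = 2*(-7) = -14)
w(s, c) = 34 (w(s, c) = (-14 - 3)*(-2) = -17*(-2) = 34)
h(U(-9))*w(5, v(A)*2) = -96*34 = -3264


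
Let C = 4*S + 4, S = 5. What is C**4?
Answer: 331776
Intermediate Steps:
C = 24 (C = 4*5 + 4 = 20 + 4 = 24)
C**4 = 24**4 = 331776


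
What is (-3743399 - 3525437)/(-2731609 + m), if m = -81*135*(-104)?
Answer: 7268836/1594369 ≈ 4.5591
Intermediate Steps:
m = 1137240 (m = -10935*(-104) = 1137240)
(-3743399 - 3525437)/(-2731609 + m) = (-3743399 - 3525437)/(-2731609 + 1137240) = -7268836/(-1594369) = -7268836*(-1/1594369) = 7268836/1594369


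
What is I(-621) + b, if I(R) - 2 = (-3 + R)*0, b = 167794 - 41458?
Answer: 126338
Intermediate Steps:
b = 126336
I(R) = 2 (I(R) = 2 + (-3 + R)*0 = 2 + 0 = 2)
I(-621) + b = 2 + 126336 = 126338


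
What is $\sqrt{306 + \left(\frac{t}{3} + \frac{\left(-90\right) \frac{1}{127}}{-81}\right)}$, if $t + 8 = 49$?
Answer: $\frac{\sqrt{46404403}}{381} \approx 17.879$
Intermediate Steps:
$t = 41$ ($t = -8 + 49 = 41$)
$\sqrt{306 + \left(\frac{t}{3} + \frac{\left(-90\right) \frac{1}{127}}{-81}\right)} = \sqrt{306 + \left(\frac{41}{3} + \frac{\left(-90\right) \frac{1}{127}}{-81}\right)} = \sqrt{306 + \left(41 \cdot \frac{1}{3} + \left(-90\right) \frac{1}{127} \left(- \frac{1}{81}\right)\right)} = \sqrt{306 + \left(\frac{41}{3} - - \frac{10}{1143}\right)} = \sqrt{306 + \left(\frac{41}{3} + \frac{10}{1143}\right)} = \sqrt{306 + \frac{15631}{1143}} = \sqrt{\frac{365389}{1143}} = \frac{\sqrt{46404403}}{381}$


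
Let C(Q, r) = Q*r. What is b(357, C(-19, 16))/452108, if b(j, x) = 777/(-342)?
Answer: -259/51540312 ≈ -5.0252e-6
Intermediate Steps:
b(j, x) = -259/114 (b(j, x) = 777*(-1/342) = -259/114)
b(357, C(-19, 16))/452108 = -259/114/452108 = -259/114*1/452108 = -259/51540312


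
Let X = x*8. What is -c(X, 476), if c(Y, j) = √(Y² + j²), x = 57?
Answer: -4*√27157 ≈ -659.17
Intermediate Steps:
X = 456 (X = 57*8 = 456)
-c(X, 476) = -√(456² + 476²) = -√(207936 + 226576) = -√434512 = -4*√27157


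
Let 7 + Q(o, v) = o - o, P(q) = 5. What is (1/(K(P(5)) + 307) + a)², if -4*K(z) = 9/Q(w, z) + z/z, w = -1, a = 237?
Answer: 1038110341129/18481401 ≈ 56171.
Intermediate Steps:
Q(o, v) = -7 (Q(o, v) = -7 + (o - o) = -7 + 0 = -7)
K(z) = 1/14 (K(z) = -(9/(-7) + z/z)/4 = -(9*(-⅐) + 1)/4 = -(-9/7 + 1)/4 = -¼*(-2/7) = 1/14)
(1/(K(P(5)) + 307) + a)² = (1/(1/14 + 307) + 237)² = (1/(4299/14) + 237)² = (14/4299 + 237)² = (1018877/4299)² = 1038110341129/18481401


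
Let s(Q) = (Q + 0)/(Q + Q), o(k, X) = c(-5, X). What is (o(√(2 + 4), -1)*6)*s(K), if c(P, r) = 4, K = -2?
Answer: 12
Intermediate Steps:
o(k, X) = 4
s(Q) = ½ (s(Q) = Q/((2*Q)) = Q*(1/(2*Q)) = ½)
(o(√(2 + 4), -1)*6)*s(K) = (4*6)*(½) = 24*(½) = 12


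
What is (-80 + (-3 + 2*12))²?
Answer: 3481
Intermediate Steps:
(-80 + (-3 + 2*12))² = (-80 + (-3 + 24))² = (-80 + 21)² = (-59)² = 3481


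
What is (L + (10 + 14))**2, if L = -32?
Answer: 64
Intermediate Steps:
(L + (10 + 14))**2 = (-32 + (10 + 14))**2 = (-32 + 24)**2 = (-8)**2 = 64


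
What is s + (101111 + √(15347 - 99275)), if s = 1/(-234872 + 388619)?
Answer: 15545512918/153747 + 2*I*√20982 ≈ 1.0111e+5 + 289.7*I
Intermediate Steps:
s = 1/153747 ≈ 6.5042e-6
s + (101111 + √(15347 - 99275)) = 1/153747 + (101111 + √(15347 - 99275)) = 1/153747 + (101111 + √(-83928)) = 1/153747 + (101111 + 2*I*√20982) = 15545512918/153747 + 2*I*√20982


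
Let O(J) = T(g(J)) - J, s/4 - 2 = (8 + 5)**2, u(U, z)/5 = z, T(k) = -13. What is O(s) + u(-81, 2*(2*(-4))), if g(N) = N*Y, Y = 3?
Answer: -777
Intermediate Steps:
g(N) = 3*N (g(N) = N*3 = 3*N)
u(U, z) = 5*z
s = 684 (s = 8 + 4*(8 + 5)**2 = 8 + 4*13**2 = 8 + 4*169 = 8 + 676 = 684)
O(J) = -13 - J
O(s) + u(-81, 2*(2*(-4))) = (-13 - 1*684) + 5*(2*(2*(-4))) = (-13 - 684) + 5*(2*(-8)) = -697 + 5*(-16) = -697 - 80 = -777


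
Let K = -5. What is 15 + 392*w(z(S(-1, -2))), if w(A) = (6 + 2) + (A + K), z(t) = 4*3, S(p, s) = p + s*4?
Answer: 5895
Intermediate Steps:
S(p, s) = p + 4*s
z(t) = 12
w(A) = 3 + A (w(A) = (6 + 2) + (A - 5) = 8 + (-5 + A) = 3 + A)
15 + 392*w(z(S(-1, -2))) = 15 + 392*(3 + 12) = 15 + 392*15 = 15 + 5880 = 5895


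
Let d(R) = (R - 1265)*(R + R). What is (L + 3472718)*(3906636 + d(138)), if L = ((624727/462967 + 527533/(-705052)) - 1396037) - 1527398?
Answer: 161167424569303412983440/81603952321 ≈ 1.9750e+12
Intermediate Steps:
L = -954255205179520147/326415809284 (L = ((624727*(1/462967) + 527533*(-1/705052)) - 1396037) - 1527398 = ((624727/462967 - 527533/705052) - 1396037) - 1527398 = (196234650393/326415809284 - 1396037) - 1527398 = -455688350910757115/326415809284 - 1527398 = -954255205179520147/326415809284 ≈ -2.9234e+6)
d(R) = 2*R*(-1265 + R) (d(R) = (-1265 + R)*(2*R) = 2*R*(-1265 + R))
(L + 3472718)*(3906636 + d(138)) = (-954255205179520147/326415809284 + 3472718)*(3906636 + 2*138*(-1265 + 138)) = 179294851205593765*(3906636 + 2*138*(-1127))/326415809284 = 179294851205593765*(3906636 - 311052)/326415809284 = (179294851205593765/326415809284)*3595584 = 161167424569303412983440/81603952321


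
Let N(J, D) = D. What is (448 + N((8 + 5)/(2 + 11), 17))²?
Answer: 216225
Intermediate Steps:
(448 + N((8 + 5)/(2 + 11), 17))² = (448 + 17)² = 465² = 216225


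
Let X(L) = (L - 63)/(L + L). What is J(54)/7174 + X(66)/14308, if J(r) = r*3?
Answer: 50997299/2258203024 ≈ 0.022583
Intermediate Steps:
X(L) = (-63 + L)/(2*L) (X(L) = (-63 + L)/((2*L)) = (-63 + L)*(1/(2*L)) = (-63 + L)/(2*L))
J(r) = 3*r
J(54)/7174 + X(66)/14308 = (3*54)/7174 + ((½)*(-63 + 66)/66)/14308 = 162*(1/7174) + ((½)*(1/66)*3)*(1/14308) = 81/3587 + (1/44)*(1/14308) = 81/3587 + 1/629552 = 50997299/2258203024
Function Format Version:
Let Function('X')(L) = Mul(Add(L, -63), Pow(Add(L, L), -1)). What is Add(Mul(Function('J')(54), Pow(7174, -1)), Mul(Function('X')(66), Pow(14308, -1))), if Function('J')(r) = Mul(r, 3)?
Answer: Rational(50997299, 2258203024) ≈ 0.022583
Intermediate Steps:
Function('X')(L) = Mul(Rational(1, 2), Pow(L, -1), Add(-63, L)) (Function('X')(L) = Mul(Add(-63, L), Pow(Mul(2, L), -1)) = Mul(Add(-63, L), Mul(Rational(1, 2), Pow(L, -1))) = Mul(Rational(1, 2), Pow(L, -1), Add(-63, L)))
Function('J')(r) = Mul(3, r)
Add(Mul(Function('J')(54), Pow(7174, -1)), Mul(Function('X')(66), Pow(14308, -1))) = Add(Mul(Mul(3, 54), Pow(7174, -1)), Mul(Mul(Rational(1, 2), Pow(66, -1), Add(-63, 66)), Pow(14308, -1))) = Add(Mul(162, Rational(1, 7174)), Mul(Mul(Rational(1, 2), Rational(1, 66), 3), Rational(1, 14308))) = Add(Rational(81, 3587), Mul(Rational(1, 44), Rational(1, 14308))) = Add(Rational(81, 3587), Rational(1, 629552)) = Rational(50997299, 2258203024)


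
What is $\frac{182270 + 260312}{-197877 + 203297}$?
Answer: $\frac{221291}{2710} \approx 81.657$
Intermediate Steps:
$\frac{182270 + 260312}{-197877 + 203297} = \frac{442582}{5420} = 442582 \cdot \frac{1}{5420} = \frac{221291}{2710}$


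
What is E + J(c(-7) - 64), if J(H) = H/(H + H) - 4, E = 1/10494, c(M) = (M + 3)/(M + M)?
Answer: -18364/5247 ≈ -3.4999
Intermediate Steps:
c(M) = (3 + M)/(2*M) (c(M) = (3 + M)/((2*M)) = (3 + M)*(1/(2*M)) = (3 + M)/(2*M))
E = 1/10494 ≈ 9.5293e-5
J(H) = -7/2 (J(H) = H/((2*H)) - 4 = H*(1/(2*H)) - 4 = ½ - 4 = -7/2)
E + J(c(-7) - 64) = 1/10494 - 7/2 = -18364/5247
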